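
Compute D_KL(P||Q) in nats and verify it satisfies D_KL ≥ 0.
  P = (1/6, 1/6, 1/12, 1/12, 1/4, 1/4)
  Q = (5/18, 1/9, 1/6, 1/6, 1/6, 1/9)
0.1710 nats

KL divergence satisfies the Gibbs inequality: D_KL(P||Q) ≥ 0 for all distributions P, Q.

D_KL(P||Q) = Σ p(x) log(p(x)/q(x))
Term by term:
  x=0: 1/6 × log_e[(1/6)/(5/18)] = -0.0851
  x=1: 1/6 × log_e[(1/6)/(1/9)] = 0.0676
  x=2: 1/12 × log_e[(1/12)/(1/6)] = -0.0578
  x=3: 1/12 × log_e[(1/12)/(1/6)] = -0.0578
  x=4: 1/4 × log_e[(1/4)/(1/6)] = 0.1014
  x=5: 1/4 × log_e[(1/4)/(1/9)] = 0.2027
D_KL(P||Q) = 0.1710 nats

D_KL(P||Q) = 0.1710 ≥ 0 ✓

This non-negativity is a fundamental property: relative entropy cannot be negative because it measures how different Q is from P.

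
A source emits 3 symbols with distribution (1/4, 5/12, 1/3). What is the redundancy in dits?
0.0091 dits

Redundancy measures how far a source is from maximum entropy:
R = H_max - H(X)

Maximum entropy for 3 symbols: H_max = log_10(3) = 0.4771 dits
Actual entropy: H(X) = 0.4680 dits
Redundancy: R = 0.4771 - 0.4680 = 0.0091 dits

This redundancy represents potential for compression: the source could be compressed by 0.0091 dits per symbol.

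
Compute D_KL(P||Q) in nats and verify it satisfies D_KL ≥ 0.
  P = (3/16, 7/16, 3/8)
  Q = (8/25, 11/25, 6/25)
0.0646 nats

KL divergence satisfies the Gibbs inequality: D_KL(P||Q) ≥ 0 for all distributions P, Q.

D_KL(P||Q) = Σ p(x) log(p(x)/q(x))
Term by term:
  x=0: 3/16 × log_e[(3/16)/(8/25)] = -0.1002
  x=1: 7/16 × log_e[(7/16)/(11/25)] = -0.0025
  x=2: 3/8 × log_e[(3/8)/(6/25)] = 0.1674
D_KL(P||Q) = 0.0646 nats

D_KL(P||Q) = 0.0646 ≥ 0 ✓

This non-negativity is a fundamental property: relative entropy cannot be negative because it measures how different Q is from P.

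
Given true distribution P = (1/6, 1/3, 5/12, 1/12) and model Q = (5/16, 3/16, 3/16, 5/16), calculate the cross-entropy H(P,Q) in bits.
2.2308 bits

Cross-entropy: H(P,Q) = -Σ p(x) log q(x)

Alternatively: H(P,Q) = H(P) + D_KL(P||Q)
H(P) = 1.7842 bits
D_KL(P||Q) = 0.4466 bits

H(P,Q) = 1.7842 + 0.4466 = 2.2308 bits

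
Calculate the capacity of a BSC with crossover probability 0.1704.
0.3414 bits

For a binary symmetric channel (BSC) with error probability p:
Capacity C = 1 - H(p) bits per symbol

where H(p) = -p log₂(p) - (1-p) log₂(1-p) is the binary entropy function.

H(0.1704) = 0.6586 bits
C = 1 - 0.6586 = 0.3414 bits per symbol

This means we can reliably transmit up to 0.3414 bits of information per channel use.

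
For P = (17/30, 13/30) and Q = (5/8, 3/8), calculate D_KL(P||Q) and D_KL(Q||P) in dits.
D_KL(P||Q) = 0.0031, D_KL(Q||P) = 0.0030

KL divergence is not symmetric: D_KL(P||Q) ≠ D_KL(Q||P) in general.

D_KL(P||Q) = 0.0031 dits
D_KL(Q||P) = 0.0030 dits

No, they are not equal!

This asymmetry is why KL divergence is not a true distance metric.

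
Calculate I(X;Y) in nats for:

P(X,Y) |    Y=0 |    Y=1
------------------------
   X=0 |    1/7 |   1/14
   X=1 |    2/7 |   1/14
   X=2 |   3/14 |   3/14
0.0396 nats

Mutual information: I(X;Y) = H(X) + H(Y) - H(X,Y)

Marginals:
P(X) = (3/14, 5/14, 3/7), H(X) = 1.0609 nats
P(Y) = (9/14, 5/14), H(Y) = 0.6518 nats

Joint entropy: H(X,Y) = 1.6731 nats

I(X;Y) = 1.0609 + 0.6518 - 1.6731 = 0.0396 nats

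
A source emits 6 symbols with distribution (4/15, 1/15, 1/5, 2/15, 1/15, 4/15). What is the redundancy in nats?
0.1352 nats

Redundancy measures how far a source is from maximum entropy:
R = H_max - H(X)

Maximum entropy for 6 symbols: H_max = log_e(6) = 1.7918 nats
Actual entropy: H(X) = 1.6566 nats
Redundancy: R = 1.7918 - 1.6566 = 0.1352 nats

This redundancy represents potential for compression: the source could be compressed by 0.1352 nats per symbol.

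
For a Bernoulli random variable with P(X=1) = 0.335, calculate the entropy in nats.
0.6377 nats

The binary entropy function is:
H(p) = -p log(p) - (1-p) log(1-p)

H(0.335) = -0.335 × log_e(0.335) - 0.665 × log_e(0.665)
H(0.335) = 0.6377 nats

Note: Binary entropy is maximized at p=0.5 (H=1 bit) and minimized at p=0 or p=1 (H=0).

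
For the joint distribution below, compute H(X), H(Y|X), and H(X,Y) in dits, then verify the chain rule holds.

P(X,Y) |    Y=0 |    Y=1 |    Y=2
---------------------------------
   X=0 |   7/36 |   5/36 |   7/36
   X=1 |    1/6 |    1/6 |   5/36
H(X,Y) = 0.7741, H(X) = 0.3004, H(Y|X) = 0.4738 (all in dits)

Chain rule: H(X,Y) = H(X) + H(Y|X)

Left side — joint entropy directly:
H(X,Y) = -Σ p(x,y) log p(x,y) = 0.7741 dits

Right side — compute H(Y|X) from the conditional distributions:
P(X) = (19/36, 17/36), so H(X) = 0.3004 dits
H(Y|X) = Σ_x P(X=x) · H(Y|X=x):
  P(Y|X=0) = (7/19, 5/19, 7/19), H(Y|X=0) = 0.4721, weight P(X=0) = 19/36
  P(Y|X=1) = (6/17, 6/17, 5/17), H(Y|X=1) = 0.4756, weight P(X=1) = 17/36
H(Y|X) = 0.4738 dits

H(X) + H(Y|X) = 0.3004 + 0.4738 = 0.7741 dits

Both sides equal 0.7741 dits. ✓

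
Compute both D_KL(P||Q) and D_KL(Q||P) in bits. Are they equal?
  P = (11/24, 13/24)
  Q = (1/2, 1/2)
D_KL(P||Q) = 0.0050, D_KL(Q||P) = 0.0050

KL divergence is not symmetric: D_KL(P||Q) ≠ D_KL(Q||P) in general.

D_KL(P||Q) = 0.0050 bits
D_KL(Q||P) = 0.0050 bits

In this case they happen to be equal (to 4 decimal places).

This asymmetry is why KL divergence is not a true distance metric.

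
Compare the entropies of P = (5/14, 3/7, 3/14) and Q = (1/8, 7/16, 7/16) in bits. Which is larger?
P

Computing entropies in bits:
H(P) = 1.5306
H(Q) = 1.4186

Distribution P has higher entropy.

Intuition: The distribution closer to uniform (more spread out) has higher entropy.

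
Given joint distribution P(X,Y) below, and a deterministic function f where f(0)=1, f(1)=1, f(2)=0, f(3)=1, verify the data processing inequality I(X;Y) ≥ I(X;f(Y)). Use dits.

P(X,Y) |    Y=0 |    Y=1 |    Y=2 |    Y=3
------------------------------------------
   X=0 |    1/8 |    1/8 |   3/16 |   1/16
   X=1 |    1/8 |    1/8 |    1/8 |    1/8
I(X;Y) = 0.0073, I(X;f(Y)) = 0.0040, inequality holds: 0.0073 ≥ 0.0040

Data Processing Inequality: For any Markov chain X → Y → Z, we have I(X;Y) ≥ I(X;Z).

Here Z = f(Y) is a deterministic function of Y, forming X → Y → Z.

Original I(X;Y) = 0.0073 dits

After applying f:
P(X,Z) where Z=f(Y):
- P(X,Z=0) = P(X,Y=2)
- P(X,Z=1) = P(X,Y=0) + P(X,Y=1) + P(X,Y=3)

I(X;Z) = I(X;f(Y)) = 0.0040 dits

Verification: 0.0073 ≥ 0.0040 ✓

Information cannot be created by processing; the function f can only lose information about X.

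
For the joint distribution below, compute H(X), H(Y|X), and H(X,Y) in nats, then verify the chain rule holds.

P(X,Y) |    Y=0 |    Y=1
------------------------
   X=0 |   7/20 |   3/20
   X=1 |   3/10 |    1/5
H(X,Y) = 1.3351, H(X) = 0.6931, H(Y|X) = 0.6419 (all in nats)

Chain rule: H(X,Y) = H(X) + H(Y|X)

Left side — joint entropy directly:
H(X,Y) = -Σ p(x,y) log p(x,y) = 1.3351 nats

Right side — compute H(Y|X) from the conditional distributions:
P(X) = (1/2, 1/2), so H(X) = 0.6931 nats
H(Y|X) = Σ_x P(X=x) · H(Y|X=x):
  P(Y|X=0) = (7/10, 3/10), H(Y|X=0) = 0.6109, weight P(X=0) = 1/2
  P(Y|X=1) = (3/5, 2/5), H(Y|X=1) = 0.6730, weight P(X=1) = 1/2
H(Y|X) = 0.6419 nats

H(X) + H(Y|X) = 0.6931 + 0.6419 = 1.3351 nats

Both sides equal 1.3351 nats. ✓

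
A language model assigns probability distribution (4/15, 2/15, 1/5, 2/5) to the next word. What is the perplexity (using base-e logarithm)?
3.7044

Perplexity is e^H (or exp(H) for natural log).

First, H = -Σ p log p = 1.3095 nats
Perplexity = e^1.3095 = 3.7044

Interpretation: The model's uncertainty is equivalent to choosing uniformly among 3.7 options.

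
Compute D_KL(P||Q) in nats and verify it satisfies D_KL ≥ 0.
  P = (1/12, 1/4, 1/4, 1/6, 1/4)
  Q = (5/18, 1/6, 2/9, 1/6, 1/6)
0.1318 nats

KL divergence satisfies the Gibbs inequality: D_KL(P||Q) ≥ 0 for all distributions P, Q.

D_KL(P||Q) = Σ p(x) log(p(x)/q(x))
Term by term:
  x=0: 1/12 × log_e[(1/12)/(5/18)] = -0.1003
  x=1: 1/4 × log_e[(1/4)/(1/6)] = 0.1014
  x=2: 1/4 × log_e[(1/4)/(2/9)] = 0.0294
  x=3: 1/6 × log_e[(1/6)/(1/6)] = 0.0000
  x=4: 1/4 × log_e[(1/4)/(1/6)] = 0.1014
D_KL(P||Q) = 0.1318 nats

D_KL(P||Q) = 0.1318 ≥ 0 ✓

This non-negativity is a fundamental property: relative entropy cannot be negative because it measures how different Q is from P.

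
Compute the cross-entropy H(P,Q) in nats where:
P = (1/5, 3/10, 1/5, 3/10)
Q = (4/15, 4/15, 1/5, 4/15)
1.3793 nats

Cross-entropy: H(P,Q) = -Σ p(x) log q(x)

Alternatively: H(P,Q) = H(P) + D_KL(P||Q)
H(P) = 1.3662 nats
D_KL(P||Q) = 0.0131 nats

H(P,Q) = 1.3662 + 0.0131 = 1.3793 nats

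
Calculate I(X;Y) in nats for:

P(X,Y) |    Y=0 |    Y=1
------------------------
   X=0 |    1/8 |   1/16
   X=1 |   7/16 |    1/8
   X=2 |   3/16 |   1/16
0.0044 nats

Mutual information: I(X;Y) = H(X) + H(Y) - H(X,Y)

Marginals:
P(X) = (3/16, 9/16, 1/4), H(X) = 0.9841 nats
P(Y) = (3/4, 1/4), H(Y) = 0.5623 nats

Joint entropy: H(X,Y) = 1.5420 nats

I(X;Y) = 0.9841 + 0.5623 - 1.5420 = 0.0044 nats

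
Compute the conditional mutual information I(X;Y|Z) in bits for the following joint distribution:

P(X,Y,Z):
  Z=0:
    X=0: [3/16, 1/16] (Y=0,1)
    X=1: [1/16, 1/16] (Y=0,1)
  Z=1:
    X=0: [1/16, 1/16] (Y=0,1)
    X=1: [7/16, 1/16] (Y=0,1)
0.0710 bits

Conditional mutual information: I(X;Y|Z) = H(X|Z) + H(Y|Z) - H(X,Y|Z)

H(Z) = 0.9544
H(X,Z) = 1.7500 → H(X|Z) = 0.7956
H(Y,Z) = 1.7500 → H(Y|Z) = 0.7956
H(X,Y,Z) = 2.4746 → H(X,Y|Z) = 1.5202

I(X;Y|Z) = 0.7956 + 0.7956 - 1.5202 = 0.0710 bits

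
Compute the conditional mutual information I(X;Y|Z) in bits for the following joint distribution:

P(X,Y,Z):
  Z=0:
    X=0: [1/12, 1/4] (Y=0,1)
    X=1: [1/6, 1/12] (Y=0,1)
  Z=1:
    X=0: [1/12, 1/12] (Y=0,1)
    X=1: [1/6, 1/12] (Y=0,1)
0.0830 bits

Conditional mutual information: I(X;Y|Z) = H(X|Z) + H(Y|Z) - H(X,Y|Z)

H(Z) = 0.9799
H(X,Z) = 1.9591 → H(X|Z) = 0.9793
H(Y,Z) = 1.9591 → H(Y|Z) = 0.9793
H(X,Y,Z) = 2.8554 → H(X,Y|Z) = 1.8755

I(X;Y|Z) = 0.9793 + 0.9793 - 1.8755 = 0.0830 bits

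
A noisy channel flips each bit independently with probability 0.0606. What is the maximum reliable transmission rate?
0.6702 bits

For a binary symmetric channel (BSC) with error probability p:
Capacity C = 1 - H(p) bits per symbol

where H(p) = -p log₂(p) - (1-p) log₂(1-p) is the binary entropy function.

H(0.0606) = 0.3298 bits
C = 1 - 0.3298 = 0.6702 bits per symbol

This means we can reliably transmit up to 0.6702 bits of information per channel use.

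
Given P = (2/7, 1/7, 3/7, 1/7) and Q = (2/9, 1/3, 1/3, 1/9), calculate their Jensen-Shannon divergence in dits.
0.0111 dits

Jensen-Shannon divergence is:
JSD(P||Q) = 0.5 × D_KL(P||M) + 0.5 × D_KL(Q||M)
where M = 0.5 × (P + Q) is the mixture distribution.

M = 0.5 × (2/7, 1/7, 3/7, 1/7) + 0.5 × (2/9, 1/3, 1/3, 1/9) = (0.253968, 5/21, 8/21, 0.126984)

D_KL(P||M) = 0.0122 dits
D_KL(Q||M) = 0.0100 dits

JSD(P||Q) = 0.5 × 0.0122 + 0.5 × 0.0100 = 0.0111 dits

Unlike KL divergence, JSD is symmetric and bounded: 0 ≤ JSD ≤ log(2).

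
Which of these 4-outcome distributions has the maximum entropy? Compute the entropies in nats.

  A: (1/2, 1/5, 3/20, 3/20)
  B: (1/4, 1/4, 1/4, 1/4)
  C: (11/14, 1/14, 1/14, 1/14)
B

For a discrete distribution over n outcomes, entropy is maximized by the uniform distribution.

Computing entropies:
H(A) = 1.2376 nats
H(B) = 1.3863 nats
H(C) = 0.7550 nats

The uniform distribution (where all probabilities equal 1/4) achieves the maximum entropy of log_e(4) = 1.3863 nats.

Distribution B has the highest entropy.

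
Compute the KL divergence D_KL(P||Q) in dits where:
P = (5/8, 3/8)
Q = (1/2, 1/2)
0.0137 dits

KL divergence: D_KL(P||Q) = Σ p(x) log(p(x)/q(x))

Computing term by term:
  x=0: 5/8 × log_10[(5/8)/(1/2)] = 5/8 × 0.0969 = 0.0606
  x=1: 3/8 × log_10[(3/8)/(1/2)] = 3/8 × -0.1249 = -0.0469

D_KL(P||Q) = 0.0137 dits

Note: KL divergence is always non-negative and equals 0 iff P = Q.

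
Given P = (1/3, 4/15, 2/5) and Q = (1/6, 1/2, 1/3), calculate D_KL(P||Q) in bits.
0.1967 bits

KL divergence: D_KL(P||Q) = Σ p(x) log(p(x)/q(x))

Computing term by term:
  x=0: 1/3 × log_2[(1/3)/(1/6)] = 1/3 × 1.0000 = 0.3333
  x=1: 4/15 × log_2[(4/15)/(1/2)] = 4/15 × -0.9069 = -0.2418
  x=2: 2/5 × log_2[(2/5)/(1/3)] = 2/5 × 0.2630 = 0.1052

D_KL(P||Q) = 0.1967 bits

Note: KL divergence is always non-negative and equals 0 iff P = Q.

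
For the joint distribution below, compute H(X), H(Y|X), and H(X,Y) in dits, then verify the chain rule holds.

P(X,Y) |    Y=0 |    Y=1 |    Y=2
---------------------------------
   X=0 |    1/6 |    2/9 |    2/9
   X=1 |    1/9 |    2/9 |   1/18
H(X,Y) = 0.7409, H(X) = 0.2902, H(Y|X) = 0.4507 (all in dits)

Chain rule: H(X,Y) = H(X) + H(Y|X)

Left side — joint entropy directly:
H(X,Y) = -Σ p(x,y) log p(x,y) = 0.7409 dits

Right side — compute H(Y|X) from the conditional distributions:
P(X) = (11/18, 7/18), so H(X) = 0.2902 dits
H(Y|X) = Σ_x P(X=x) · H(Y|X=x):
  P(Y|X=0) = (3/11, 4/11, 4/11), H(Y|X=0) = 0.4734, weight P(X=0) = 11/18
  P(Y|X=1) = (2/7, 4/7, 1/7), H(Y|X=1) = 0.4151, weight P(X=1) = 7/18
H(Y|X) = 0.4507 dits

H(X) + H(Y|X) = 0.2902 + 0.4507 = 0.7409 dits

Both sides equal 0.7409 dits. ✓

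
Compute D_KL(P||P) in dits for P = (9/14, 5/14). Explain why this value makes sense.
0.0000 dits

KL divergence satisfies the Gibbs inequality: D_KL(P||Q) ≥ 0 for all distributions P, Q.

D_KL(P||Q) = Σ p(x) log(p(x)/q(x))
Each term is p(x) × log_10(p(x)/p(x)) = p(x) × log_10(1) = 0, so the sum is 0.
D_KL(P||Q) = 0.0000 dits

When P = Q, the KL divergence is exactly 0, as there is no 'divergence' between identical distributions.

This non-negativity is a fundamental property: relative entropy cannot be negative because it measures how different Q is from P.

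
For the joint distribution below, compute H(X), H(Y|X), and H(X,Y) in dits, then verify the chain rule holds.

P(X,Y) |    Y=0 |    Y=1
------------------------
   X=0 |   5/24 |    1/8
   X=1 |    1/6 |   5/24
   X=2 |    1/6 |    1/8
H(X,Y) = 0.7690, H(X) = 0.4749, H(Y|X) = 0.2942 (all in dits)

Chain rule: H(X,Y) = H(X) + H(Y|X)

Left side — joint entropy directly:
H(X,Y) = -Σ p(x,y) log p(x,y) = 0.7690 dits

Right side — compute H(Y|X) from the conditional distributions:
P(X) = (1/3, 3/8, 7/24), so H(X) = 0.4749 dits
H(Y|X) = Σ_x P(X=x) · H(Y|X=x):
  P(Y|X=0) = (5/8, 3/8), H(Y|X=0) = 0.2873, weight P(X=0) = 1/3
  P(Y|X=1) = (4/9, 5/9), H(Y|X=1) = 0.2983, weight P(X=1) = 3/8
  P(Y|X=2) = (4/7, 3/7), H(Y|X=2) = 0.2966, weight P(X=2) = 7/24
H(Y|X) = 0.2942 dits

H(X) + H(Y|X) = 0.4749 + 0.2942 = 0.7690 dits

Both sides equal 0.7690 dits. ✓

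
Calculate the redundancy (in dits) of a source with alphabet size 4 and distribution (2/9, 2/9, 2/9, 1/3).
0.0075 dits

Redundancy measures how far a source is from maximum entropy:
R = H_max - H(X)

Maximum entropy for 4 symbols: H_max = log_10(4) = 0.6021 dits
Actual entropy: H(X) = 0.5945 dits
Redundancy: R = 0.6021 - 0.5945 = 0.0075 dits

This redundancy represents potential for compression: the source could be compressed by 0.0075 dits per symbol.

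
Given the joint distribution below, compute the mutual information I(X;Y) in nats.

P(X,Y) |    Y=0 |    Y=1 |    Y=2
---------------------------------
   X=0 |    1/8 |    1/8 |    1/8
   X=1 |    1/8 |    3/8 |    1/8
0.0338 nats

Mutual information: I(X;Y) = H(X) + H(Y) - H(X,Y)

Marginals:
P(X) = (3/8, 5/8), H(X) = 0.6616 nats
P(Y) = (1/4, 1/2, 1/4), H(Y) = 1.0397 nats

Joint entropy: H(X,Y) = 1.6675 nats

I(X;Y) = 0.6616 + 1.0397 - 1.6675 = 0.0338 nats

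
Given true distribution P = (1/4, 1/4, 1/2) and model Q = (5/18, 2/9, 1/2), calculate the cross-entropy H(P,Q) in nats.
1.0428 nats

Cross-entropy: H(P,Q) = -Σ p(x) log q(x)

Alternatively: H(P,Q) = H(P) + D_KL(P||Q)
H(P) = 1.0397 nats
D_KL(P||Q) = 0.0031 nats

H(P,Q) = 1.0397 + 0.0031 = 1.0428 nats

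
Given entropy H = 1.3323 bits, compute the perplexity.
2.5180

Perplexity is 2^H (or exp(H) for natural log).

H = 1.3323 bits
Perplexity = 2^1.3323 = 2.5180

Interpretation: The model's uncertainty is equivalent to choosing uniformly among 2.5 options.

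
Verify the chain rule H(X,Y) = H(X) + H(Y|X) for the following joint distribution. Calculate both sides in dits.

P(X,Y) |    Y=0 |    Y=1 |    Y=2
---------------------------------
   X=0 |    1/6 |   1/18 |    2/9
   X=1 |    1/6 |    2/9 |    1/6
H(X,Y) = 0.7491, H(X) = 0.2983, H(Y|X) = 0.4508 (all in dits)

Chain rule: H(X,Y) = H(X) + H(Y|X)

Left side — joint entropy directly:
H(X,Y) = -Σ p(x,y) log p(x,y) = 0.7491 dits

Right side — compute H(Y|X) from the conditional distributions:
P(X) = (4/9, 5/9), so H(X) = 0.2983 dits
H(Y|X) = Σ_x P(X=x) · H(Y|X=x):
  P(Y|X=0) = (3/8, 1/8, 1/2), H(Y|X=0) = 0.4231, weight P(X=0) = 4/9
  P(Y|X=1) = (3/10, 2/5, 3/10), H(Y|X=1) = 0.4729, weight P(X=1) = 5/9
H(Y|X) = 0.4508 dits

H(X) + H(Y|X) = 0.2983 + 0.4508 = 0.7491 dits

Both sides equal 0.7491 dits. ✓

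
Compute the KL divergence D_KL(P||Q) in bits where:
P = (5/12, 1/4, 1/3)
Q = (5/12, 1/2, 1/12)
0.4167 bits

KL divergence: D_KL(P||Q) = Σ p(x) log(p(x)/q(x))

Computing term by term:
  x=0: 5/12 × log_2[(5/12)/(5/12)] = 5/12 × 0.0000 = 0.0000
  x=1: 1/4 × log_2[(1/4)/(1/2)] = 1/4 × -1.0000 = -0.2500
  x=2: 1/3 × log_2[(1/3)/(1/12)] = 1/3 × 2.0000 = 0.6667

D_KL(P||Q) = 0.4167 bits

Note: KL divergence is always non-negative and equals 0 iff P = Q.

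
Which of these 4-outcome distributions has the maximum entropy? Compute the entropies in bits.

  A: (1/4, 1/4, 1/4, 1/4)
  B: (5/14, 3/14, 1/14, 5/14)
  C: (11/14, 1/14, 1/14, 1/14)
A

For a discrete distribution over n outcomes, entropy is maximized by the uniform distribution.

Computing entropies:
H(A) = 2.0000 bits
H(B) = 1.8092 bits
H(C) = 1.0892 bits

The uniform distribution (where all probabilities equal 1/4) achieves the maximum entropy of log_2(4) = 2.0000 bits.

Distribution A has the highest entropy.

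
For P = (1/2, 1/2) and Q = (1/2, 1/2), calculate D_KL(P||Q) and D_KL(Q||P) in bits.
D_KL(P||Q) = 0.0000, D_KL(Q||P) = 0.0000

KL divergence is not symmetric: D_KL(P||Q) ≠ D_KL(Q||P) in general.

D_KL(P||Q) = 0.0000 bits
D_KL(Q||P) = 0.0000 bits

In this case they happen to be equal (to 4 decimal places).

This asymmetry is why KL divergence is not a true distance metric.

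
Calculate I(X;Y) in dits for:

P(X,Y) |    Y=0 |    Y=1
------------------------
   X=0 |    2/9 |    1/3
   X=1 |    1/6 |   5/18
0.0001 dits

Mutual information: I(X;Y) = H(X) + H(Y) - H(X,Y)

Marginals:
P(X) = (5/9, 4/9), H(X) = 0.2983 dits
P(Y) = (7/18, 11/18), H(Y) = 0.2902 dits

Joint entropy: H(X,Y) = 0.5884 dits

I(X;Y) = 0.2983 + 0.2902 - 0.5884 = 0.0001 dits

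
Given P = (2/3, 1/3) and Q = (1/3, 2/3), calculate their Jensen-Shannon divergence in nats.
0.0566 nats

Jensen-Shannon divergence is:
JSD(P||Q) = 0.5 × D_KL(P||M) + 0.5 × D_KL(Q||M)
where M = 0.5 × (P + Q) is the mixture distribution.

M = 0.5 × (2/3, 1/3) + 0.5 × (1/3, 2/3) = (1/2, 1/2)

D_KL(P||M) = 0.0566 nats
D_KL(Q||M) = 0.0566 nats

JSD(P||Q) = 0.5 × 0.0566 + 0.5 × 0.0566 = 0.0566 nats

Unlike KL divergence, JSD is symmetric and bounded: 0 ≤ JSD ≤ log(2).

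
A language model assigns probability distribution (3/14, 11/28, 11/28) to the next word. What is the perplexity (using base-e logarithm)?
2.8985

Perplexity is e^H (or exp(H) for natural log).

First, H = -Σ p log p = 1.0642 nats
Perplexity = e^1.0642 = 2.8985

Interpretation: The model's uncertainty is equivalent to choosing uniformly among 2.9 options.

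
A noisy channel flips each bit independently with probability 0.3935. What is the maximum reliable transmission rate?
0.0330 bits

For a binary symmetric channel (BSC) with error probability p:
Capacity C = 1 - H(p) bits per symbol

where H(p) = -p log₂(p) - (1-p) log₂(1-p) is the binary entropy function.

H(0.3935) = 0.9670 bits
C = 1 - 0.9670 = 0.0330 bits per symbol

This means we can reliably transmit up to 0.0330 bits of information per channel use.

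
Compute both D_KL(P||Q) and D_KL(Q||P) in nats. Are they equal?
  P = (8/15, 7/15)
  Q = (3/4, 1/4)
D_KL(P||Q) = 0.1094, D_KL(Q||P) = 0.0997

KL divergence is not symmetric: D_KL(P||Q) ≠ D_KL(Q||P) in general.

D_KL(P||Q) = 0.1094 nats
D_KL(Q||P) = 0.0997 nats

No, they are not equal!

This asymmetry is why KL divergence is not a true distance metric.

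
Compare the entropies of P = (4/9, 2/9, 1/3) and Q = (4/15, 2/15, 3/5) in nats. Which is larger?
P

Computing entropies in nats:
H(P) = 1.0609
H(Q) = 0.9276

Distribution P has higher entropy.

Intuition: The distribution closer to uniform (more spread out) has higher entropy.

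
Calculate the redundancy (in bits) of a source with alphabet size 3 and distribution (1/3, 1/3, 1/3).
0.0000 bits

Redundancy measures how far a source is from maximum entropy:
R = H_max - H(X)

Maximum entropy for 3 symbols: H_max = log_2(3) = 1.5850 bits
Actual entropy: H(X) = 1.5850 bits
Redundancy: R = 1.5850 - 1.5850 = 0.0000 bits

This redundancy represents potential for compression: the source could be compressed by 0.0000 bits per symbol.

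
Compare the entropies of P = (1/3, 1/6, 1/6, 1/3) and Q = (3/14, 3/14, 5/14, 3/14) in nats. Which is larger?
Q

Computing entropies in nats:
H(P) = 1.3297
H(Q) = 1.3580

Distribution Q has higher entropy.

Intuition: The distribution closer to uniform (more spread out) has higher entropy.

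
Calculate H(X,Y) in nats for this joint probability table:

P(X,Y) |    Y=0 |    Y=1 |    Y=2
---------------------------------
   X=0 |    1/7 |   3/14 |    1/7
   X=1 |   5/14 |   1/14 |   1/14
1.6308 nats

Joint entropy is H(X,Y) = -Σ_{x,y} p(x,y) log p(x,y).

Summing over all non-zero entries:
H(X,Y) = -[1/7·log_e(1/7) + 3/14·log_e(3/14) + 1/7·log_e(1/7) + 5/14·log_e(5/14) + 1/14·log_e(1/14) + 1/14·log_e(1/14)]
H(X,Y) = 1.6308 nats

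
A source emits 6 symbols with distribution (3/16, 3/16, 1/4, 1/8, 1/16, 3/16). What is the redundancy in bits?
0.1015 bits

Redundancy measures how far a source is from maximum entropy:
R = H_max - H(X)

Maximum entropy for 6 symbols: H_max = log_2(6) = 2.5850 bits
Actual entropy: H(X) = 2.4835 bits
Redundancy: R = 2.5850 - 2.4835 = 0.1015 bits

This redundancy represents potential for compression: the source could be compressed by 0.1015 bits per symbol.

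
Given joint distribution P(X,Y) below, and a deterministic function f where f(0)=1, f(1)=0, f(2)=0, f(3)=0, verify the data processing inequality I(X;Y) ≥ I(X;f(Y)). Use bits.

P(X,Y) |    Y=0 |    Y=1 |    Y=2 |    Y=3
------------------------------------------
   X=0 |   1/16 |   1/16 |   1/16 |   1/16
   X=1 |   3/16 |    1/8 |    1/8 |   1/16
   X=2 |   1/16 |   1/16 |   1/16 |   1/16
I(X;Y) = 0.0244, I(X;f(Y)) = 0.0132, inequality holds: 0.0244 ≥ 0.0132

Data Processing Inequality: For any Markov chain X → Y → Z, we have I(X;Y) ≥ I(X;Z).

Here Z = f(Y) is a deterministic function of Y, forming X → Y → Z.

Original I(X;Y) = 0.0244 bits

After applying f:
P(X,Z) where Z=f(Y):
- P(X,Z=0) = P(X,Y=1) + P(X,Y=2) + P(X,Y=3)
- P(X,Z=1) = P(X,Y=0)

I(X;Z) = I(X;f(Y)) = 0.0132 bits

Verification: 0.0244 ≥ 0.0132 ✓

Information cannot be created by processing; the function f can only lose information about X.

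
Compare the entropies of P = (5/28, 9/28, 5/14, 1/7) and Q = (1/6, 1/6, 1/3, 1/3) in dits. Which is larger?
Q

Computing entropies in dits:
H(P) = 0.5725
H(Q) = 0.5775

Distribution Q has higher entropy.

Intuition: The distribution closer to uniform (more spread out) has higher entropy.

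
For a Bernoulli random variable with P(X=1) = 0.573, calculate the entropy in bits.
0.9846 bits

The binary entropy function is:
H(p) = -p log(p) - (1-p) log(1-p)

H(0.573) = -0.573 × log_2(0.573) - 0.427 × log_2(0.427)
H(0.573) = 0.9846 bits

Note: Binary entropy is maximized at p=0.5 (H=1 bit) and minimized at p=0 or p=1 (H=0).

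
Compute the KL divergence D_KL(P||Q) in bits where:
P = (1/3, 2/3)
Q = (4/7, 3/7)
0.1658 bits

KL divergence: D_KL(P||Q) = Σ p(x) log(p(x)/q(x))

Computing term by term:
  x=0: 1/3 × log_2[(1/3)/(4/7)] = 1/3 × -0.7776 = -0.2592
  x=1: 2/3 × log_2[(2/3)/(3/7)] = 2/3 × 0.6374 = 0.4250

D_KL(P||Q) = 0.1658 bits

Note: KL divergence is always non-negative and equals 0 iff P = Q.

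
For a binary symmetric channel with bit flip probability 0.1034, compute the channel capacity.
0.5203 bits

For a binary symmetric channel (BSC) with error probability p:
Capacity C = 1 - H(p) bits per symbol

where H(p) = -p log₂(p) - (1-p) log₂(1-p) is the binary entropy function.

H(0.1034) = 0.4797 bits
C = 1 - 0.4797 = 0.5203 bits per symbol

This means we can reliably transmit up to 0.5203 bits of information per channel use.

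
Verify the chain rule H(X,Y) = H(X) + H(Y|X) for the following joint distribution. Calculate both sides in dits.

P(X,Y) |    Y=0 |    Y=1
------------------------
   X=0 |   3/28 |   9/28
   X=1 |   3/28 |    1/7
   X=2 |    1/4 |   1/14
H(X,Y) = 0.7194, H(X) = 0.4667, H(Y|X) = 0.2528 (all in dits)

Chain rule: H(X,Y) = H(X) + H(Y|X)

Left side — joint entropy directly:
H(X,Y) = -Σ p(x,y) log p(x,y) = 0.7194 dits

Right side — compute H(Y|X) from the conditional distributions:
P(X) = (3/7, 1/4, 9/28), so H(X) = 0.4667 dits
H(Y|X) = Σ_x P(X=x) · H(Y|X=x):
  P(Y|X=0) = (1/4, 3/4), H(Y|X=0) = 0.2442, weight P(X=0) = 3/7
  P(Y|X=1) = (3/7, 4/7), H(Y|X=1) = 0.2966, weight P(X=1) = 1/4
  P(Y|X=2) = (7/9, 2/9), H(Y|X=2) = 0.2300, weight P(X=2) = 9/28
H(Y|X) = 0.2528 dits

H(X) + H(Y|X) = 0.4667 + 0.2528 = 0.7194 dits

Both sides equal 0.7194 dits. ✓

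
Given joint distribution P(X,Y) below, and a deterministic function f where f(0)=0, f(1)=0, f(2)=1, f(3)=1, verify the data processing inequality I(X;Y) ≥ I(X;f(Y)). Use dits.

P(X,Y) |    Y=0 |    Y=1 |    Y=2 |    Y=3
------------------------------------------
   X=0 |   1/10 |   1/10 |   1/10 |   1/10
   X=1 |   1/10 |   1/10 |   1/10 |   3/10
I(X;Y) = 0.0140, I(X;f(Y)) = 0.0060, inequality holds: 0.0140 ≥ 0.0060

Data Processing Inequality: For any Markov chain X → Y → Z, we have I(X;Y) ≥ I(X;Z).

Here Z = f(Y) is a deterministic function of Y, forming X → Y → Z.

Original I(X;Y) = 0.0140 dits

After applying f:
P(X,Z) where Z=f(Y):
- P(X,Z=0) = P(X,Y=0) + P(X,Y=1)
- P(X,Z=1) = P(X,Y=2) + P(X,Y=3)

I(X;Z) = I(X;f(Y)) = 0.0060 dits

Verification: 0.0140 ≥ 0.0060 ✓

Information cannot be created by processing; the function f can only lose information about X.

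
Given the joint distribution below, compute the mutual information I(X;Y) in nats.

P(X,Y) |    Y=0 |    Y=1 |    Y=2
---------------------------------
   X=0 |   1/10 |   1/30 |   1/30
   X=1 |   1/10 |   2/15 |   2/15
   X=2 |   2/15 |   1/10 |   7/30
0.0443 nats

Mutual information: I(X;Y) = H(X) + H(Y) - H(X,Y)

Marginals:
P(X) = (1/6, 11/30, 7/15), H(X) = 1.0222 nats
P(Y) = (1/3, 4/15, 2/5), H(Y) = 1.0852 nats

Joint entropy: H(X,Y) = 2.0631 nats

I(X;Y) = 1.0222 + 1.0852 - 2.0631 = 0.0443 nats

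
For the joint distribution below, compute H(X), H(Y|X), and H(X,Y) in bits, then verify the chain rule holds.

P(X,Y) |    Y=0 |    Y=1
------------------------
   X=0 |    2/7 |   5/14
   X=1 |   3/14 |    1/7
H(X,Y) = 1.9242, H(X) = 0.9403, H(Y|X) = 0.9839 (all in bits)

Chain rule: H(X,Y) = H(X) + H(Y|X)

Left side — joint entropy directly:
H(X,Y) = -Σ p(x,y) log p(x,y) = 1.9242 bits

Right side — compute H(Y|X) from the conditional distributions:
P(X) = (9/14, 5/14), so H(X) = 0.9403 bits
H(Y|X) = Σ_x P(X=x) · H(Y|X=x):
  P(Y|X=0) = (4/9, 5/9), H(Y|X=0) = 0.9911, weight P(X=0) = 9/14
  P(Y|X=1) = (3/5, 2/5), H(Y|X=1) = 0.9710, weight P(X=1) = 5/14
H(Y|X) = 0.9839 bits

H(X) + H(Y|X) = 0.9403 + 0.9839 = 1.9242 bits

Both sides equal 1.9242 bits. ✓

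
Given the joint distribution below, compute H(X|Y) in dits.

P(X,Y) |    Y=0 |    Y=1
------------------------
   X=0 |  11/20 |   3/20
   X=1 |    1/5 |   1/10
0.2620 dits

Using the chain rule: H(X|Y) = H(X,Y) - H(Y)

First, compute H(X,Y) = 0.5062 dits

Marginal P(Y) = (3/4, 1/4)
H(Y) = 0.2442 dits

H(X|Y) = H(X,Y) - H(Y) = 0.5062 - 0.2442 = 0.2620 dits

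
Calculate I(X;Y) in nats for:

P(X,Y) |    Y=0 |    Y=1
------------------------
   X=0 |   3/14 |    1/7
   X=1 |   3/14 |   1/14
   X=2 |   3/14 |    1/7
0.0104 nats

Mutual information: I(X;Y) = H(X) + H(Y) - H(X,Y)

Marginals:
P(X) = (5/14, 2/7, 5/14), H(X) = 1.0934 nats
P(Y) = (9/14, 5/14), H(Y) = 0.6518 nats

Joint entropy: H(X,Y) = 1.7348 nats

I(X;Y) = 1.0934 + 0.6518 - 1.7348 = 0.0104 nats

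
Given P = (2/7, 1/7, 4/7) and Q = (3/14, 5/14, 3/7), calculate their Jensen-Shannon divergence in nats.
0.0314 nats

Jensen-Shannon divergence is:
JSD(P||Q) = 0.5 × D_KL(P||M) + 0.5 × D_KL(Q||M)
where M = 0.5 × (P + Q) is the mixture distribution.

M = 0.5 × (2/7, 1/7, 4/7) + 0.5 × (3/14, 5/14, 3/7) = (1/4, 1/4, 1/2)

D_KL(P||M) = 0.0345 nats
D_KL(Q||M) = 0.0283 nats

JSD(P||Q) = 0.5 × 0.0345 + 0.5 × 0.0283 = 0.0314 nats

Unlike KL divergence, JSD is symmetric and bounded: 0 ≤ JSD ≤ log(2).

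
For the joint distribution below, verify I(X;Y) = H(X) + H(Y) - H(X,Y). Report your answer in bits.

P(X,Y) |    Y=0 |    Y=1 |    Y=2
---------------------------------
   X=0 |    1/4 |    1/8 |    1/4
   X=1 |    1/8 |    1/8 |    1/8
I(X;Y) = 0.0157 bits

Mutual information has multiple equivalent forms:
- I(X;Y) = H(X) - H(X|Y)
- I(X;Y) = H(Y) - H(Y|X)
- I(X;Y) = H(X) + H(Y) - H(X,Y)

Computing all quantities:
H(X) = 0.9544, H(Y) = 1.5613, H(X,Y) = 2.5000
H(X|Y) = 0.9387, H(Y|X) = 1.5456

Verification:
H(X) - H(X|Y) = 0.9544 - 0.9387 = 0.0157
H(Y) - H(Y|X) = 1.5613 - 1.5456 = 0.0157
H(X) + H(Y) - H(X,Y) = 0.9544 + 1.5613 - 2.5000 = 0.0157

All forms give I(X;Y) = 0.0157 bits. ✓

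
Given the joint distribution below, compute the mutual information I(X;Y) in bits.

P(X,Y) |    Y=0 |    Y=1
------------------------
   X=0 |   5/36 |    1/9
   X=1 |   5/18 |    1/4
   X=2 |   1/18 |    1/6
0.0430 bits

Mutual information: I(X;Y) = H(X) + H(Y) - H(X,Y)

Marginals:
P(X) = (1/4, 19/36, 2/9), H(X) = 1.4688 bits
P(Y) = (17/36, 19/36), H(Y) = 0.9978 bits

Joint entropy: H(X,Y) = 2.4236 bits

I(X;Y) = 1.4688 + 0.9978 - 2.4236 = 0.0430 bits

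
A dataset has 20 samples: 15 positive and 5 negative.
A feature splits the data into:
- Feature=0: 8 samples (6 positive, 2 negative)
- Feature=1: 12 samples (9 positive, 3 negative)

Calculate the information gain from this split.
0.0000 bits

Information Gain = H(Y) - H(Y|Feature)

Before split:
P(positive) = 15/20 = 0.7500
H(Y) = 0.8113 bits

After split:
Feature=0: H = 0.8113 bits (weight = 8/20)
Feature=1: H = 0.8113 bits (weight = 12/20)
H(Y|Feature) = (8/20)×0.8113 + (12/20)×0.8113 = 0.8113 bits

Information Gain = 0.8113 - 0.8113 = 0.0000 bits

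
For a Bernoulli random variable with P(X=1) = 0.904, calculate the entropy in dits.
0.1373 dits

The binary entropy function is:
H(p) = -p log(p) - (1-p) log(1-p)

H(0.904) = -0.904 × log_10(0.904) - 0.096 × log_10(0.096)
H(0.904) = 0.1373 dits

Note: Binary entropy is maximized at p=0.5 (H=1 bit) and minimized at p=0 or p=1 (H=0).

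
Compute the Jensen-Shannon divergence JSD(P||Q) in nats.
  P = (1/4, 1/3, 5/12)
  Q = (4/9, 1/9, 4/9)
0.0431 nats

Jensen-Shannon divergence is:
JSD(P||Q) = 0.5 × D_KL(P||M) + 0.5 × D_KL(Q||M)
where M = 0.5 × (P + Q) is the mixture distribution.

M = 0.5 × (1/4, 1/3, 5/12) + 0.5 × (4/9, 1/9, 4/9) = (0.347222, 2/9, 0.430556)

D_KL(P||M) = 0.0394 nats
D_KL(Q||M) = 0.0468 nats

JSD(P||Q) = 0.5 × 0.0394 + 0.5 × 0.0468 = 0.0431 nats

Unlike KL divergence, JSD is symmetric and bounded: 0 ≤ JSD ≤ log(2).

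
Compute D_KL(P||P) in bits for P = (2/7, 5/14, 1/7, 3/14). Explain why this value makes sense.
0.0000 bits

KL divergence satisfies the Gibbs inequality: D_KL(P||Q) ≥ 0 for all distributions P, Q.

D_KL(P||Q) = Σ p(x) log(p(x)/q(x))
Each term is p(x) × log_2(p(x)/p(x)) = p(x) × log_2(1) = 0, so the sum is 0.
D_KL(P||Q) = 0.0000 bits

When P = Q, the KL divergence is exactly 0, as there is no 'divergence' between identical distributions.

This non-negativity is a fundamental property: relative entropy cannot be negative because it measures how different Q is from P.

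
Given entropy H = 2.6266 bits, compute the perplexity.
6.1757

Perplexity is 2^H (or exp(H) for natural log).

H = 2.6266 bits
Perplexity = 2^2.6266 = 6.1757

Interpretation: The model's uncertainty is equivalent to choosing uniformly among 6.2 options.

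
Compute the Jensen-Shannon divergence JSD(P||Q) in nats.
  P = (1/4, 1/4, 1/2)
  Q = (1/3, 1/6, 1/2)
0.0072 nats

Jensen-Shannon divergence is:
JSD(P||Q) = 0.5 × D_KL(P||M) + 0.5 × D_KL(Q||M)
where M = 0.5 × (P + Q) is the mixture distribution.

M = 0.5 × (1/4, 1/4, 1/2) + 0.5 × (1/3, 1/6, 1/2) = (7/24, 5/24, 1/2)

D_KL(P||M) = 0.0070 nats
D_KL(Q||M) = 0.0073 nats

JSD(P||Q) = 0.5 × 0.0070 + 0.5 × 0.0073 = 0.0072 nats

Unlike KL divergence, JSD is symmetric and bounded: 0 ≤ JSD ≤ log(2).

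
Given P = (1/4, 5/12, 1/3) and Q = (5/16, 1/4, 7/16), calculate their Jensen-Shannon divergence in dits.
0.0069 dits

Jensen-Shannon divergence is:
JSD(P||Q) = 0.5 × D_KL(P||M) + 0.5 × D_KL(Q||M)
where M = 0.5 × (P + Q) is the mixture distribution.

M = 0.5 × (1/4, 5/12, 1/3) + 0.5 × (5/16, 1/4, 7/16) = (9/32, 1/3, 0.385417)

D_KL(P||M) = 0.0066 dits
D_KL(Q||M) = 0.0071 dits

JSD(P||Q) = 0.5 × 0.0066 + 0.5 × 0.0071 = 0.0069 dits

Unlike KL divergence, JSD is symmetric and bounded: 0 ≤ JSD ≤ log(2).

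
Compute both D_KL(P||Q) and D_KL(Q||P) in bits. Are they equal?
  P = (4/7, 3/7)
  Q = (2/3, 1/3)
D_KL(P||Q) = 0.0283, D_KL(Q||P) = 0.0274

KL divergence is not symmetric: D_KL(P||Q) ≠ D_KL(Q||P) in general.

D_KL(P||Q) = 0.0283 bits
D_KL(Q||P) = 0.0274 bits

No, they are not equal!

This asymmetry is why KL divergence is not a true distance metric.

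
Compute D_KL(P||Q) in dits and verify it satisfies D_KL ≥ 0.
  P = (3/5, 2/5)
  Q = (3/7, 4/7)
0.0257 dits

KL divergence satisfies the Gibbs inequality: D_KL(P||Q) ≥ 0 for all distributions P, Q.

D_KL(P||Q) = Σ p(x) log(p(x)/q(x))
Term by term:
  x=0: 3/5 × log_10[(3/5)/(3/7)] = 0.0877
  x=1: 2/5 × log_10[(2/5)/(4/7)] = -0.0620
D_KL(P||Q) = 0.0257 dits

D_KL(P||Q) = 0.0257 ≥ 0 ✓

This non-negativity is a fundamental property: relative entropy cannot be negative because it measures how different Q is from P.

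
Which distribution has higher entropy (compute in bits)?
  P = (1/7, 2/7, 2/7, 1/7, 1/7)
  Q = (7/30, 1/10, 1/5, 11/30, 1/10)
P

Computing entropies in bits:
H(P) = 2.2359
H(Q) = 2.1494

Distribution P has higher entropy.

Intuition: The distribution closer to uniform (more spread out) has higher entropy.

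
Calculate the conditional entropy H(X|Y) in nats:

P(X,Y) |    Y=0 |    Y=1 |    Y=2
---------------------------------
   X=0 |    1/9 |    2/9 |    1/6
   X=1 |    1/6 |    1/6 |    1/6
0.6836 nats

Using the chain rule: H(X|Y) = H(X,Y) - H(Y)

First, compute H(X,Y) = 1.7729 nats

Marginal P(Y) = (5/18, 7/18, 1/3)
H(Y) = 1.0893 nats

H(X|Y) = H(X,Y) - H(Y) = 1.7729 - 1.0893 = 0.6836 nats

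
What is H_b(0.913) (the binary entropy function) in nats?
0.2955 nats

The binary entropy function is:
H(p) = -p log(p) - (1-p) log(1-p)

H(0.913) = -0.913 × log_e(0.913) - 0.087 × log_e(0.087)
H(0.913) = 0.2955 nats

Note: Binary entropy is maximized at p=0.5 (H=1 bit) and minimized at p=0 or p=1 (H=0).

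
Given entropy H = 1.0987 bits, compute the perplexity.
2.1416

Perplexity is 2^H (or exp(H) for natural log).

H = 1.0987 bits
Perplexity = 2^1.0987 = 2.1416

Interpretation: The model's uncertainty is equivalent to choosing uniformly among 2.1 options.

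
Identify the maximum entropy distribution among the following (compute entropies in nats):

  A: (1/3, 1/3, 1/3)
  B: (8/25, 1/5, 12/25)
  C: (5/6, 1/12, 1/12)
A

For a discrete distribution over n outcomes, entropy is maximized by the uniform distribution.

Computing entropies:
H(A) = 1.0986 nats
H(B) = 1.0388 nats
H(C) = 0.5661 nats

The uniform distribution (where all probabilities equal 1/3) achieves the maximum entropy of log_e(3) = 1.0986 nats.

Distribution A has the highest entropy.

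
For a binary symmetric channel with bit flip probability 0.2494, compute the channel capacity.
0.1897 bits

For a binary symmetric channel (BSC) with error probability p:
Capacity C = 1 - H(p) bits per symbol

where H(p) = -p log₂(p) - (1-p) log₂(1-p) is the binary entropy function.

H(0.2494) = 0.8103 bits
C = 1 - 0.8103 = 0.1897 bits per symbol

This means we can reliably transmit up to 0.1897 bits of information per channel use.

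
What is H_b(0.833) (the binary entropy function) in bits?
0.6508 bits

The binary entropy function is:
H(p) = -p log(p) - (1-p) log(1-p)

H(0.833) = -0.833 × log_2(0.833) - 0.167 × log_2(0.167)
H(0.833) = 0.6508 bits

Note: Binary entropy is maximized at p=0.5 (H=1 bit) and minimized at p=0 or p=1 (H=0).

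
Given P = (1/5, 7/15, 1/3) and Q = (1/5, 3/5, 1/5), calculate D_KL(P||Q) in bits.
0.0765 bits

KL divergence: D_KL(P||Q) = Σ p(x) log(p(x)/q(x))

Computing term by term:
  x=0: 1/5 × log_2[(1/5)/(1/5)] = 1/5 × 0.0000 = 0.0000
  x=1: 7/15 × log_2[(7/15)/(3/5)] = 7/15 × -0.3626 = -0.1692
  x=2: 1/3 × log_2[(1/3)/(1/5)] = 1/3 × 0.7370 = 0.2457

D_KL(P||Q) = 0.0765 bits

Note: KL divergence is always non-negative and equals 0 iff P = Q.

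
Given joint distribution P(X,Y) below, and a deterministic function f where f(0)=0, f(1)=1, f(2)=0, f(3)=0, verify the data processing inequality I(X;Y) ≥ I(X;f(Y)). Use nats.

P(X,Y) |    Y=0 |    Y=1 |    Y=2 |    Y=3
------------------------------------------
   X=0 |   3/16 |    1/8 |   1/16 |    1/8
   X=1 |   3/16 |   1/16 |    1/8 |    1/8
I(X;Y) = 0.0212, I(X;f(Y)) = 0.0130, inequality holds: 0.0212 ≥ 0.0130

Data Processing Inequality: For any Markov chain X → Y → Z, we have I(X;Y) ≥ I(X;Z).

Here Z = f(Y) is a deterministic function of Y, forming X → Y → Z.

Original I(X;Y) = 0.0212 nats

After applying f:
P(X,Z) where Z=f(Y):
- P(X,Z=0) = P(X,Y=0) + P(X,Y=2) + P(X,Y=3)
- P(X,Z=1) = P(X,Y=1)

I(X;Z) = I(X;f(Y)) = 0.0130 nats

Verification: 0.0212 ≥ 0.0130 ✓

Information cannot be created by processing; the function f can only lose information about X.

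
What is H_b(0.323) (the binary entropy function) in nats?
0.6291 nats

The binary entropy function is:
H(p) = -p log(p) - (1-p) log(1-p)

H(0.323) = -0.323 × log_e(0.323) - 0.677 × log_e(0.677)
H(0.323) = 0.6291 nats

Note: Binary entropy is maximized at p=0.5 (H=1 bit) and minimized at p=0 or p=1 (H=0).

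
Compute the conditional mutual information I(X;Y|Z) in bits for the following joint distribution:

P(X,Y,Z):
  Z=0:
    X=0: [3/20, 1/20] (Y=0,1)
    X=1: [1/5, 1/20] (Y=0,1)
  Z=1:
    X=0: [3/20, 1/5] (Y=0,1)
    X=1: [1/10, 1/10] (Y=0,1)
0.0030 bits

Conditional mutual information: I(X;Y|Z) = H(X|Z) + H(Y|Z) - H(X,Y|Z)

H(Z) = 0.9928
H(X,Z) = 1.9589 → H(X|Z) = 0.9661
H(Y,Z) = 1.8834 → H(Y|Z) = 0.8906
H(X,Y,Z) = 2.8464 → H(X,Y|Z) = 1.8537

I(X;Y|Z) = 0.9661 + 0.8906 - 1.8537 = 0.0030 bits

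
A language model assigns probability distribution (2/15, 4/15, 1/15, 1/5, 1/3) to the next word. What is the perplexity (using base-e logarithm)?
4.4360

Perplexity is e^H (or exp(H) for natural log).

First, H = -Σ p log p = 1.4898 nats
Perplexity = e^1.4898 = 4.4360

Interpretation: The model's uncertainty is equivalent to choosing uniformly among 4.4 options.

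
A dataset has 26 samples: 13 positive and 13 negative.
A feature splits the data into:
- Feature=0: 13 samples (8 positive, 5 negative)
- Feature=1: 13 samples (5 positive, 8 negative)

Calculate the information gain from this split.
0.0388 bits

Information Gain = H(Y) - H(Y|Feature)

Before split:
P(positive) = 13/26 = 0.5000
H(Y) = 1.0000 bits

After split:
Feature=0: H = 0.9612 bits (weight = 13/26)
Feature=1: H = 0.9612 bits (weight = 13/26)
H(Y|Feature) = (13/26)×0.9612 + (13/26)×0.9612 = 0.9612 bits

Information Gain = 1.0000 - 0.9612 = 0.0388 bits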